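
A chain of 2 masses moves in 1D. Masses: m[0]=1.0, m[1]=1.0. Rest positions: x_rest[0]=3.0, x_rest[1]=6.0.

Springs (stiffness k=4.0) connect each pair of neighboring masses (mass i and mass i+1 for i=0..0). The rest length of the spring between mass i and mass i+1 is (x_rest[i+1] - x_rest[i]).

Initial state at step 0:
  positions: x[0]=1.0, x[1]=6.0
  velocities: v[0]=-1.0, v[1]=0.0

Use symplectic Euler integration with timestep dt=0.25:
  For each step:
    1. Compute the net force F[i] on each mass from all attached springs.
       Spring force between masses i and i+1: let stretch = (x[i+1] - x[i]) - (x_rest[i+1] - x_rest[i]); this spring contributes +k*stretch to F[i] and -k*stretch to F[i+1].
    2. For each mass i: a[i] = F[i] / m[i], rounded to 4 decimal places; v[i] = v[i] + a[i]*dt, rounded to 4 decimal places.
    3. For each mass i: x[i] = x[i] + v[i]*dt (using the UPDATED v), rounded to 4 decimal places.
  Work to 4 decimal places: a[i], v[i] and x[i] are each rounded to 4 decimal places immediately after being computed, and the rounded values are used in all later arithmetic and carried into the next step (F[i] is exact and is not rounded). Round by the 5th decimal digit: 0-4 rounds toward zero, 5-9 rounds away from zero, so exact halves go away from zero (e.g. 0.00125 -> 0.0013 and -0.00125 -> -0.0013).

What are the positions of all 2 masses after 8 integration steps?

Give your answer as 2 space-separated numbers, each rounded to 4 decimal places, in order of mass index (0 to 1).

Step 0: x=[1.0000 6.0000] v=[-1.0000 0.0000]
Step 1: x=[1.2500 5.5000] v=[1.0000 -2.0000]
Step 2: x=[1.8125 4.6875] v=[2.2500 -3.2500]
Step 3: x=[2.3438 3.9063] v=[2.1250 -3.1250]
Step 4: x=[2.5157 3.4844] v=[0.6875 -1.6875]
Step 5: x=[2.1798 3.5704] v=[-1.3438 0.3438]
Step 6: x=[1.4415 4.0587] v=[-2.9532 1.9532]
Step 7: x=[0.6075 4.6427] v=[-3.3360 2.3360]
Step 8: x=[0.0323 4.9679] v=[-2.3008 1.3008]

Answer: 0.0323 4.9679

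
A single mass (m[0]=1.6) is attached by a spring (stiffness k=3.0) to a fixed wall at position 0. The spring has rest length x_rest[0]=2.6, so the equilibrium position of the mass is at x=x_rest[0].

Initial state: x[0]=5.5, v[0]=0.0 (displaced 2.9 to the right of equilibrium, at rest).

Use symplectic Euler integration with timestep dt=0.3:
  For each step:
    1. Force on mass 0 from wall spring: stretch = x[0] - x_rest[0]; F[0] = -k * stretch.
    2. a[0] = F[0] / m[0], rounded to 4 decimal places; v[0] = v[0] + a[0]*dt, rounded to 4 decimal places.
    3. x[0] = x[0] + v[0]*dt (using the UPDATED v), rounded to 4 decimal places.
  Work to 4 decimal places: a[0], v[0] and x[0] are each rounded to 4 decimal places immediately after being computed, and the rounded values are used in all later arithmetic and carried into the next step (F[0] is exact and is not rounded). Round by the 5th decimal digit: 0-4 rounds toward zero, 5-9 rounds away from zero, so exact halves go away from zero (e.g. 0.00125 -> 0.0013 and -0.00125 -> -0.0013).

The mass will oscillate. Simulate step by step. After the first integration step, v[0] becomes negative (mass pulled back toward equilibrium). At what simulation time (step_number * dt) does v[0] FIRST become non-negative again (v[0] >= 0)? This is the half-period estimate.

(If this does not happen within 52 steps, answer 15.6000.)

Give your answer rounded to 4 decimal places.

Step 0: x=[5.5000] v=[0.0000]
Step 1: x=[5.0106] v=[-1.6313]
Step 2: x=[4.1144] v=[-2.9873]
Step 3: x=[2.9626] v=[-3.8392]
Step 4: x=[1.7496] v=[-4.0432]
Step 5: x=[0.6801] v=[-3.5649]
Step 6: x=[-0.0654] v=[-2.4850]
Step 7: x=[-0.3611] v=[-0.9857]
Step 8: x=[-0.1571] v=[0.6799]
First v>=0 after going negative at step 8, time=2.4000

Answer: 2.4000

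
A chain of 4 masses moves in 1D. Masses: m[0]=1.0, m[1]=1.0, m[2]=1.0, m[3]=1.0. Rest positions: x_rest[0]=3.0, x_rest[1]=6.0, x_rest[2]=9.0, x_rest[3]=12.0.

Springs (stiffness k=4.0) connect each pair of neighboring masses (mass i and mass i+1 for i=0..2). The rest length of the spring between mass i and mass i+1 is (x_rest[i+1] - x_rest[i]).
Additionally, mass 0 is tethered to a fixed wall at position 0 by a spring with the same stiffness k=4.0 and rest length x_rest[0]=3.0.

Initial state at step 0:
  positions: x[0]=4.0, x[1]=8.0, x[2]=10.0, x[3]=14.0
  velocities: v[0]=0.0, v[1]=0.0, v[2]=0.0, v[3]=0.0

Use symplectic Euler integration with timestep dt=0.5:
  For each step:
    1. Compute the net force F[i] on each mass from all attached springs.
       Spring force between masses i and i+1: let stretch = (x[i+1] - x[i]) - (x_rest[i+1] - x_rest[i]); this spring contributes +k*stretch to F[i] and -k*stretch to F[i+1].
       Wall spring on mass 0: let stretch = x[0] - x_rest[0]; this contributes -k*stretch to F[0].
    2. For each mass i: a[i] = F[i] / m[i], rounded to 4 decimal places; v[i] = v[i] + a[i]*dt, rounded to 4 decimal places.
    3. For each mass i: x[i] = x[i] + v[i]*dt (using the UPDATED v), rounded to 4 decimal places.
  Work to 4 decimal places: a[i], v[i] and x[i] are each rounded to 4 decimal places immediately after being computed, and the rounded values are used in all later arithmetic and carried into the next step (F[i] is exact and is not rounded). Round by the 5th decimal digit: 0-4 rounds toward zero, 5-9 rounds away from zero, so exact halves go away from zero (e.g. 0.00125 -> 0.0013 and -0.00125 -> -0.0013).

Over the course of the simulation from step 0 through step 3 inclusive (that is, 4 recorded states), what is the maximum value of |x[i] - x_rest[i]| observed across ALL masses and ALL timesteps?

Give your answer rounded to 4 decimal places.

Step 0: x=[4.0000 8.0000 10.0000 14.0000] v=[0.0000 0.0000 0.0000 0.0000]
Step 1: x=[4.0000 6.0000 12.0000 13.0000] v=[0.0000 -4.0000 4.0000 -2.0000]
Step 2: x=[2.0000 8.0000 9.0000 14.0000] v=[-4.0000 4.0000 -6.0000 2.0000]
Step 3: x=[4.0000 5.0000 10.0000 13.0000] v=[4.0000 -6.0000 2.0000 -2.0000]
Max displacement = 3.0000

Answer: 3.0000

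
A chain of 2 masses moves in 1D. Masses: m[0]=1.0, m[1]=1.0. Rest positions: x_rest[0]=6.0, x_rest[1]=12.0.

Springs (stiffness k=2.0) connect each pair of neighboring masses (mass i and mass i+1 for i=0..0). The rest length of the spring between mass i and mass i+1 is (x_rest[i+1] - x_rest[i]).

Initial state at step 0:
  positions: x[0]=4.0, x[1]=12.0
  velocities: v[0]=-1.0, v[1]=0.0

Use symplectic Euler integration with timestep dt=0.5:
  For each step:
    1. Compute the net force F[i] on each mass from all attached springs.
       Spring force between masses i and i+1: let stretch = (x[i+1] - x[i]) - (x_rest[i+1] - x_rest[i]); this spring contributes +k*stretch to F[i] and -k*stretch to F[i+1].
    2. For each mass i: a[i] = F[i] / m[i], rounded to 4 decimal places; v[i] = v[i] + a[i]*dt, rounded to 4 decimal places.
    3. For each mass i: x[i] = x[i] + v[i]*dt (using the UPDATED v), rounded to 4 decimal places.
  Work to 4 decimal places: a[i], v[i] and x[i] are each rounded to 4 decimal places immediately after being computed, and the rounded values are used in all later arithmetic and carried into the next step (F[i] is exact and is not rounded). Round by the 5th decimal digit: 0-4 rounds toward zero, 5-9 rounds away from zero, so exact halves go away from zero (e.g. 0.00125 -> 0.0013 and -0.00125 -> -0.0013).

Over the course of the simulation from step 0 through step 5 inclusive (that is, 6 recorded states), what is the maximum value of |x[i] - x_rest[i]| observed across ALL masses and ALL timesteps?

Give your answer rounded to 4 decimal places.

Answer: 3.0000

Derivation:
Step 0: x=[4.0000 12.0000] v=[-1.0000 0.0000]
Step 1: x=[4.5000 11.0000] v=[1.0000 -2.0000]
Step 2: x=[5.2500 9.7500] v=[1.5000 -2.5000]
Step 3: x=[5.2500 9.2500] v=[0.0000 -1.0000]
Step 4: x=[4.2500 9.7500] v=[-2.0000 1.0000]
Step 5: x=[3.0000 10.5000] v=[-2.5000 1.5000]
Max displacement = 3.0000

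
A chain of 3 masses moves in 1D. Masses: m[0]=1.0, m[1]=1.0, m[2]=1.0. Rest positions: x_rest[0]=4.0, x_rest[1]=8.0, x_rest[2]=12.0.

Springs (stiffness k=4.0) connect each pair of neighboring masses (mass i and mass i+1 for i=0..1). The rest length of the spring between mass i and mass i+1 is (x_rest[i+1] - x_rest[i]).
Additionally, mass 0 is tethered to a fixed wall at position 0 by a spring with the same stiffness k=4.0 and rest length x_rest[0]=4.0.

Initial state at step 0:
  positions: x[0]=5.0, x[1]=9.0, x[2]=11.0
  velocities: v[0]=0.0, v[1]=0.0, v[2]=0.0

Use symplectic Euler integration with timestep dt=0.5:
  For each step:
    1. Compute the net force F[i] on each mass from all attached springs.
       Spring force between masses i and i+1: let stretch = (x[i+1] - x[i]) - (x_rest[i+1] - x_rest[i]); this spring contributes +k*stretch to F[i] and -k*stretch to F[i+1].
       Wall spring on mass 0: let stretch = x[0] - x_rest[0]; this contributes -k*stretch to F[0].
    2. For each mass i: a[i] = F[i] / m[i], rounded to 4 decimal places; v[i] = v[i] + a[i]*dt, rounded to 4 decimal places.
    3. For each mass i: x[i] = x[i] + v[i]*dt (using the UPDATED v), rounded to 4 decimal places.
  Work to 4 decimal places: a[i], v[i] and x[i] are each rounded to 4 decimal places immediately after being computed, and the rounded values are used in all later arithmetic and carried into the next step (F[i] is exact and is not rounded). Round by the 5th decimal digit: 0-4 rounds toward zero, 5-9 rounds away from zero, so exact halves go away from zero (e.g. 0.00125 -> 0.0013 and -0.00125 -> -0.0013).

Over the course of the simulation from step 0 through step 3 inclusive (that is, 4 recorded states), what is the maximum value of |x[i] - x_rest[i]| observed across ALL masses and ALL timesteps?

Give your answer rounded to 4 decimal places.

Step 0: x=[5.0000 9.0000 11.0000] v=[0.0000 0.0000 0.0000]
Step 1: x=[4.0000 7.0000 13.0000] v=[-2.0000 -4.0000 4.0000]
Step 2: x=[2.0000 8.0000 13.0000] v=[-4.0000 2.0000 0.0000]
Step 3: x=[4.0000 8.0000 12.0000] v=[4.0000 0.0000 -2.0000]
Max displacement = 2.0000

Answer: 2.0000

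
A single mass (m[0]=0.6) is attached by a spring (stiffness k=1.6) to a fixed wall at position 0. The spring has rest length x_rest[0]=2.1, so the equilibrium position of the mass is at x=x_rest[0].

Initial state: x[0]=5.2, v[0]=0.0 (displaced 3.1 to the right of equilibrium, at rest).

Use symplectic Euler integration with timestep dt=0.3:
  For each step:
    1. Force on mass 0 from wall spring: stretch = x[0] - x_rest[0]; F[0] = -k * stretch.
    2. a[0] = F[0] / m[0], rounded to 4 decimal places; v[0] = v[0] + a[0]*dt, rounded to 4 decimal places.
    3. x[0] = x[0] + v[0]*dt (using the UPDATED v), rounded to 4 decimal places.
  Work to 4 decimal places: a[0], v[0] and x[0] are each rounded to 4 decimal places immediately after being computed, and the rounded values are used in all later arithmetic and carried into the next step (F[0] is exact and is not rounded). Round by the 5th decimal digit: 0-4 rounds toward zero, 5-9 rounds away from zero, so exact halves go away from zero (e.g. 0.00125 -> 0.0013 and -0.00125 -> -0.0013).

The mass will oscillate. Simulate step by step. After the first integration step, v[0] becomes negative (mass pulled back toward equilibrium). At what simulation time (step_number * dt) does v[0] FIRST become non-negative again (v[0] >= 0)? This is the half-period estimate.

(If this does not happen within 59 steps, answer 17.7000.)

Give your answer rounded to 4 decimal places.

Step 0: x=[5.2000] v=[0.0000]
Step 1: x=[4.4560] v=[-2.4800]
Step 2: x=[3.1466] v=[-4.3648]
Step 3: x=[1.5860] v=[-5.2021]
Step 4: x=[0.1487] v=[-4.7909]
Step 5: x=[-0.8203] v=[-3.2299]
Step 6: x=[-1.0884] v=[-0.8937]
Step 7: x=[-0.5913] v=[1.6570]
First v>=0 after going negative at step 7, time=2.1000

Answer: 2.1000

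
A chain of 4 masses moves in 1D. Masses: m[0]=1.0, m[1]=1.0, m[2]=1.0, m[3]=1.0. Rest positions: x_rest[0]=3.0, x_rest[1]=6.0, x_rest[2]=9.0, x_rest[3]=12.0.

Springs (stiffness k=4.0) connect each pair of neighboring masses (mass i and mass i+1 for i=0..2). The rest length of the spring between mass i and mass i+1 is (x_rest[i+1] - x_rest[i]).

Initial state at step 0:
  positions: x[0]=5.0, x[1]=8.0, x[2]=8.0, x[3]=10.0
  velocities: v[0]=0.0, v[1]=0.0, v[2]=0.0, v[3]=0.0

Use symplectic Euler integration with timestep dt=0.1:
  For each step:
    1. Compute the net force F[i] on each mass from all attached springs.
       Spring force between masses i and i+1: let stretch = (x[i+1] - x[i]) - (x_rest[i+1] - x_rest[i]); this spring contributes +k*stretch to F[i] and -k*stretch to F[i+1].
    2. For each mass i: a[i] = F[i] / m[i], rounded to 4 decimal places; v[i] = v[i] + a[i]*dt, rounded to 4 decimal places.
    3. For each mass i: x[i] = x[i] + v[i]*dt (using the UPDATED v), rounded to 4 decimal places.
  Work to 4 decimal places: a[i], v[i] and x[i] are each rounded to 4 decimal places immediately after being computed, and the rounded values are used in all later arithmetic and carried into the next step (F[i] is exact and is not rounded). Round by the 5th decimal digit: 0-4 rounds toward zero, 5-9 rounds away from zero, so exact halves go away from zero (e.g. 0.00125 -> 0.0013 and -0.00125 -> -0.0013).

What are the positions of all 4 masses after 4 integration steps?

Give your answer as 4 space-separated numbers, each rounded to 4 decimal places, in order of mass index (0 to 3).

Answer: 4.9328 6.9810 8.6652 10.4210

Derivation:
Step 0: x=[5.0000 8.0000 8.0000 10.0000] v=[0.0000 0.0000 0.0000 0.0000]
Step 1: x=[5.0000 7.8800 8.0800 10.0400] v=[0.0000 -1.2000 0.8000 0.4000]
Step 2: x=[4.9952 7.6528 8.2304 10.1216] v=[-0.0480 -2.2720 1.5040 0.8160]
Step 3: x=[4.9767 7.3424 8.4333 10.2476] v=[-0.1850 -3.1040 2.0294 1.2595]
Step 4: x=[4.9328 6.9810 8.6652 10.4210] v=[-0.4387 -3.6139 2.3188 1.7338]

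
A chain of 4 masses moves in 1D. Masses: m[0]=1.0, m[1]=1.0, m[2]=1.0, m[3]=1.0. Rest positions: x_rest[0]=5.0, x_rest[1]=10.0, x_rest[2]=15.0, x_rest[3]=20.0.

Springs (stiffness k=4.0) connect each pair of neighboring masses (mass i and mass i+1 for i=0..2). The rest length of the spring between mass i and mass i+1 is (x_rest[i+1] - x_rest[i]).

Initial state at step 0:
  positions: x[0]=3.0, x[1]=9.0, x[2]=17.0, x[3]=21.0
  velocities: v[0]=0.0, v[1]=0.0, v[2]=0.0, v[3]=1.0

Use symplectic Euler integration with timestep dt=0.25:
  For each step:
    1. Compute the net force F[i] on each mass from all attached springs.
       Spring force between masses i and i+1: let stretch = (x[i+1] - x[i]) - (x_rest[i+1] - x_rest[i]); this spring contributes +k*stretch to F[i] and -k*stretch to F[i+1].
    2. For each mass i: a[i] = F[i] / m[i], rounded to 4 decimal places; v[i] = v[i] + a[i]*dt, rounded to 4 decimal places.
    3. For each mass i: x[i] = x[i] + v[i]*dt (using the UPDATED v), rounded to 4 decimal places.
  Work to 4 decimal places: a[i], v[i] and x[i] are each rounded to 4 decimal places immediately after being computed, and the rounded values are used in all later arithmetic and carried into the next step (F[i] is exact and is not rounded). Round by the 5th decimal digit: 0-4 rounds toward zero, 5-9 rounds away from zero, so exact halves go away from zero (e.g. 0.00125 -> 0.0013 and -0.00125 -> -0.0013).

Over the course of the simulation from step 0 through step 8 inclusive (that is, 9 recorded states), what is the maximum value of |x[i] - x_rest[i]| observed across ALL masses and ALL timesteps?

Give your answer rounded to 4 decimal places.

Step 0: x=[3.0000 9.0000 17.0000 21.0000] v=[0.0000 0.0000 0.0000 1.0000]
Step 1: x=[3.2500 9.5000 16.0000 21.5000] v=[1.0000 2.0000 -4.0000 2.0000]
Step 2: x=[3.8125 10.0625 14.7500 21.8750] v=[2.2500 2.2500 -5.0000 1.5000]
Step 3: x=[4.6875 10.2344 14.1094 21.7188] v=[3.5000 0.6875 -2.5625 -0.6250]
Step 4: x=[5.6992 9.9883 14.4024 20.9102] v=[4.0469 -0.9844 1.1719 -3.2344]
Step 5: x=[6.5332 9.7735 15.2188 19.7247] v=[3.3360 -0.8594 3.2656 -4.7422]
Step 6: x=[6.9273 10.1099 15.8004 18.6627] v=[1.5763 1.3456 2.3262 -4.2481]
Step 7: x=[6.8670 11.0733 15.6749 18.1351] v=[-0.2411 3.8535 -0.5020 -2.1104]
Step 8: x=[6.6083 12.1355 15.0141 18.2425] v=[-1.0348 4.2488 -2.6434 0.4294]
Max displacement = 2.1355

Answer: 2.1355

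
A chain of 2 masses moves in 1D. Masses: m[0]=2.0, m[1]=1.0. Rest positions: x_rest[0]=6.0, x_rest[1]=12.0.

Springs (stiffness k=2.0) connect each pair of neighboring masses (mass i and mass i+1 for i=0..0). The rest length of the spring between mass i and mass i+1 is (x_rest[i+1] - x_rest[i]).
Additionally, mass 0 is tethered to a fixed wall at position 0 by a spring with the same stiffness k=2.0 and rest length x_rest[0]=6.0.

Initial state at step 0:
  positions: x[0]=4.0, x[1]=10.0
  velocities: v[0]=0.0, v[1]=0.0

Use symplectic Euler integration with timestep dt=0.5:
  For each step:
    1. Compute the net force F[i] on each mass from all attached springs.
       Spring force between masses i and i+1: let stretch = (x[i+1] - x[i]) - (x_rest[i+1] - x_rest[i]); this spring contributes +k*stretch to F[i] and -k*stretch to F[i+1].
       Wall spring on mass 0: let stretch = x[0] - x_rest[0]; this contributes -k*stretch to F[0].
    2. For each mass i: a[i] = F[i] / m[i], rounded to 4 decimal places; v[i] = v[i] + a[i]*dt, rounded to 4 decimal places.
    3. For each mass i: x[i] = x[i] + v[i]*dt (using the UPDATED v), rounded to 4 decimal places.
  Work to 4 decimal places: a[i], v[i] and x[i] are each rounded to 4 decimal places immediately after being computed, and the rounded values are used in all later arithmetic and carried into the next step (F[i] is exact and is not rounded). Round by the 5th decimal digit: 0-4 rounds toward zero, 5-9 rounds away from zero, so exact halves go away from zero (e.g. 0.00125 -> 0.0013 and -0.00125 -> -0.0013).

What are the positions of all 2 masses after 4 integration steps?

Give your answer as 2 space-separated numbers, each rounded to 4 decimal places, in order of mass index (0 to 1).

Answer: 6.4063 12.2188

Derivation:
Step 0: x=[4.0000 10.0000] v=[0.0000 0.0000]
Step 1: x=[4.5000 10.0000] v=[1.0000 0.0000]
Step 2: x=[5.2500 10.2500] v=[1.5000 0.5000]
Step 3: x=[5.9375 11.0000] v=[1.3750 1.5000]
Step 4: x=[6.4063 12.2188] v=[0.9375 2.4375]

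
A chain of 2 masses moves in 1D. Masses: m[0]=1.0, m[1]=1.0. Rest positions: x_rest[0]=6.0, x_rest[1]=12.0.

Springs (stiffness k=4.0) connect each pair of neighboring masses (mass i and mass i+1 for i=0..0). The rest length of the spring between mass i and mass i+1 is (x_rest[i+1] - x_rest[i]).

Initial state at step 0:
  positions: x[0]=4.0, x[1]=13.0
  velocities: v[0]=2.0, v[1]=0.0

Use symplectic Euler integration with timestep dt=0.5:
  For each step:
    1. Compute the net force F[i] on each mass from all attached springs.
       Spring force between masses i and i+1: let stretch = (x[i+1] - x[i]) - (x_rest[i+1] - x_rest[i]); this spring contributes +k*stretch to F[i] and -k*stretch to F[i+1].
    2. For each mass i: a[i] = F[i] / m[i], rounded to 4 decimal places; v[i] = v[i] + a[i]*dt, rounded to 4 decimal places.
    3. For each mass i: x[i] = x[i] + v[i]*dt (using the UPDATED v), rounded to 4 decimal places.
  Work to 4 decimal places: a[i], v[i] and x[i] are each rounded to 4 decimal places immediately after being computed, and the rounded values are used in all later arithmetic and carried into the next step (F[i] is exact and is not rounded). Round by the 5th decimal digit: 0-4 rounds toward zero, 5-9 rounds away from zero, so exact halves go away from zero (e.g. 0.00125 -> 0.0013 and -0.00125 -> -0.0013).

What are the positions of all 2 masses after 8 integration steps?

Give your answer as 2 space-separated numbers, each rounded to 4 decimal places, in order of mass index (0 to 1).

Answer: 8.0000 17.0000

Derivation:
Step 0: x=[4.0000 13.0000] v=[2.0000 0.0000]
Step 1: x=[8.0000 10.0000] v=[8.0000 -6.0000]
Step 2: x=[8.0000 11.0000] v=[0.0000 2.0000]
Step 3: x=[5.0000 15.0000] v=[-6.0000 8.0000]
Step 4: x=[6.0000 15.0000] v=[2.0000 0.0000]
Step 5: x=[10.0000 12.0000] v=[8.0000 -6.0000]
Step 6: x=[10.0000 13.0000] v=[0.0000 2.0000]
Step 7: x=[7.0000 17.0000] v=[-6.0000 8.0000]
Step 8: x=[8.0000 17.0000] v=[2.0000 0.0000]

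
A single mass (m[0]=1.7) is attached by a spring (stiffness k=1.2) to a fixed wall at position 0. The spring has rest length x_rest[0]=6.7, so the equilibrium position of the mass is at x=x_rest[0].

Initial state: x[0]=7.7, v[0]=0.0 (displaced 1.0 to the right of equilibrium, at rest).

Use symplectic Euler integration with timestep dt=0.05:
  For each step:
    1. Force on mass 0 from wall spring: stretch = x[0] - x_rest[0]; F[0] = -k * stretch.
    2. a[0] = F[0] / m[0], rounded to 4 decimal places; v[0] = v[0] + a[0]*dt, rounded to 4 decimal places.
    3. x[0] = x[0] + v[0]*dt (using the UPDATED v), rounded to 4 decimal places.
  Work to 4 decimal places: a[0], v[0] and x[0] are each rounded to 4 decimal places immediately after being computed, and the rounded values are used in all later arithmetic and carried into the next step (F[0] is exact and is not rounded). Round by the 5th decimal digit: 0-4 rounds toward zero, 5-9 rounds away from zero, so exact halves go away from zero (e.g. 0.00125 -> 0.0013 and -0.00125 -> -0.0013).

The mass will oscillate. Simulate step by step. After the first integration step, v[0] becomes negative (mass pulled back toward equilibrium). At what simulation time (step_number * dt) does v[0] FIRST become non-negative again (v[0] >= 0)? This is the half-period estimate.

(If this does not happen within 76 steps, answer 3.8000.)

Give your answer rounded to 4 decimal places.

Step 0: x=[7.7000] v=[0.0000]
Step 1: x=[7.6982] v=[-0.0353]
Step 2: x=[7.6947] v=[-0.0705]
Step 3: x=[7.6894] v=[-0.1056]
Step 4: x=[7.6824] v=[-0.1405]
Step 5: x=[7.6736] v=[-0.1752]
Step 6: x=[7.6631] v=[-0.2096]
Step 7: x=[7.6509] v=[-0.2436]
Step 8: x=[7.6370] v=[-0.2772]
Step 9: x=[7.6215] v=[-0.3103]
Step 10: x=[7.6044] v=[-0.3428]
Step 11: x=[7.5857] v=[-0.3747]
Step 12: x=[7.5654] v=[-0.4060]
Step 13: x=[7.5436] v=[-0.4365]
Step 14: x=[7.5203] v=[-0.4663]
Step 15: x=[7.4955] v=[-0.4953]
Step 16: x=[7.4693] v=[-0.5234]
Step 17: x=[7.4418] v=[-0.5506]
Step 18: x=[7.4130] v=[-0.5768]
Step 19: x=[7.3829] v=[-0.6020]
Step 20: x=[7.3516] v=[-0.6261]
Step 21: x=[7.3191] v=[-0.6491]
Step 22: x=[7.2856] v=[-0.6710]
Step 23: x=[7.2510] v=[-0.6917]
Step 24: x=[7.2154] v=[-0.7111]
Step 25: x=[7.1789] v=[-0.7293]
Step 26: x=[7.1416] v=[-0.7462]
Step 27: x=[7.1035] v=[-0.7618]
Step 28: x=[7.0647] v=[-0.7760]
Step 29: x=[7.0253] v=[-0.7889]
Step 30: x=[6.9853] v=[-0.8004]
Step 31: x=[6.9448] v=[-0.8105]
Step 32: x=[6.9038] v=[-0.8191]
Step 33: x=[6.8625] v=[-0.8263]
Step 34: x=[6.8209] v=[-0.8320]
Step 35: x=[6.7791] v=[-0.8363]
Step 36: x=[6.7371] v=[-0.8391]
Step 37: x=[6.6951] v=[-0.8404]
Step 38: x=[6.6531] v=[-0.8402]
Step 39: x=[6.6112] v=[-0.8385]
Step 40: x=[6.5694] v=[-0.8354]
Step 41: x=[6.5279] v=[-0.8308]
Step 42: x=[6.4867] v=[-0.8247]
Step 43: x=[6.4458] v=[-0.8172]
Step 44: x=[6.4054] v=[-0.8082]
Step 45: x=[6.3655] v=[-0.7978]
Step 46: x=[6.3262] v=[-0.7860]
Step 47: x=[6.2876] v=[-0.7728]
Step 48: x=[6.2497] v=[-0.7582]
Step 49: x=[6.2126] v=[-0.7423]
Step 50: x=[6.1763] v=[-0.7251]
Step 51: x=[6.1410] v=[-0.7066]
Step 52: x=[6.1067] v=[-0.6869]
Step 53: x=[6.0734] v=[-0.6660]
Step 54: x=[6.0412] v=[-0.6439]
Step 55: x=[6.0102] v=[-0.6207]
Step 56: x=[5.9804] v=[-0.5964]
Step 57: x=[5.9519] v=[-0.5710]
Step 58: x=[5.9247] v=[-0.5446]
Step 59: x=[5.8988] v=[-0.5172]
Step 60: x=[5.8744] v=[-0.4889]
Step 61: x=[5.8514] v=[-0.4598]
Step 62: x=[5.8299] v=[-0.4299]
Step 63: x=[5.8099] v=[-0.3992]
Step 64: x=[5.7915] v=[-0.3678]
Step 65: x=[5.7747] v=[-0.3357]
Step 66: x=[5.7596] v=[-0.3030]
Step 67: x=[5.7461] v=[-0.2698]
Step 68: x=[5.7343] v=[-0.2361]
Step 69: x=[5.7242] v=[-0.2020]
Step 70: x=[5.7158] v=[-0.1676]
Step 71: x=[5.7092] v=[-0.1329]
Step 72: x=[5.7043] v=[-0.0979]
Step 73: x=[5.7012] v=[-0.0628]
Step 74: x=[5.6998] v=[-0.0276]
Step 75: x=[5.7002] v=[0.0077]
First v>=0 after going negative at step 75, time=3.7500

Answer: 3.7500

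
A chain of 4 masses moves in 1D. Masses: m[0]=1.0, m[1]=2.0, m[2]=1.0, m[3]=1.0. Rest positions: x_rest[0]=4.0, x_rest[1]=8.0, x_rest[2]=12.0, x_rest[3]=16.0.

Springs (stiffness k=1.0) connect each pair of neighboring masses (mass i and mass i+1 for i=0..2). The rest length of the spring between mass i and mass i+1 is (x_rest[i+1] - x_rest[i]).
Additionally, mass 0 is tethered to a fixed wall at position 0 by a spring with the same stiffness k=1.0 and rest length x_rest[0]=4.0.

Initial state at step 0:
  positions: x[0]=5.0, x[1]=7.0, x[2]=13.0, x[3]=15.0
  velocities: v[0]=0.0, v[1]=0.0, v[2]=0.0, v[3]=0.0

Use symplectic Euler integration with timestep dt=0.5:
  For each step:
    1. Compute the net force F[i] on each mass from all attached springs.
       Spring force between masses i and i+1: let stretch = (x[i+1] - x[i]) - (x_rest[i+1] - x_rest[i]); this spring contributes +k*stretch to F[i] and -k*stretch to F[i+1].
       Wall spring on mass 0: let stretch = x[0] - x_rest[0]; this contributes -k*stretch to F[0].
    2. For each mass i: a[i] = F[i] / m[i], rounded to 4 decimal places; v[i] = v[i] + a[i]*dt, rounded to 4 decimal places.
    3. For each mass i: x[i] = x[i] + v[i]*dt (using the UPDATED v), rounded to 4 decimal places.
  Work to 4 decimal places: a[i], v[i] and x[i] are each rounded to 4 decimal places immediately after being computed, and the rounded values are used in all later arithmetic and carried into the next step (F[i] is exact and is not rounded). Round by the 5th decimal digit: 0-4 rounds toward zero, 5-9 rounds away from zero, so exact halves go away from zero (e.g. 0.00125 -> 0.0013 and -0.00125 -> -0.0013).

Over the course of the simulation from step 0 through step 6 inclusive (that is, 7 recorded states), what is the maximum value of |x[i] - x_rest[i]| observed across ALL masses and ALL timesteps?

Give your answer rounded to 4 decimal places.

Answer: 1.8047

Derivation:
Step 0: x=[5.0000 7.0000 13.0000 15.0000] v=[0.0000 0.0000 0.0000 0.0000]
Step 1: x=[4.2500 7.5000 12.0000 15.5000] v=[-1.5000 1.0000 -2.0000 1.0000]
Step 2: x=[3.2500 8.1563 10.7500 16.1250] v=[-2.0000 1.3125 -2.5000 1.2500]
Step 3: x=[2.6641 8.5235 10.1953 16.4063] v=[-1.1719 0.7344 -1.1094 0.5625]
Step 4: x=[2.8770 8.3673 10.7754 16.1348] v=[0.4258 -0.3125 1.1602 -0.5430]
Step 5: x=[3.7433 7.8258 12.0934 15.5235] v=[1.7325 -1.0831 2.6359 -1.2227]
Step 6: x=[4.6944 7.3074 13.2020 15.0546] v=[1.9021 -1.0368 2.2172 -0.9378]
Max displacement = 1.8047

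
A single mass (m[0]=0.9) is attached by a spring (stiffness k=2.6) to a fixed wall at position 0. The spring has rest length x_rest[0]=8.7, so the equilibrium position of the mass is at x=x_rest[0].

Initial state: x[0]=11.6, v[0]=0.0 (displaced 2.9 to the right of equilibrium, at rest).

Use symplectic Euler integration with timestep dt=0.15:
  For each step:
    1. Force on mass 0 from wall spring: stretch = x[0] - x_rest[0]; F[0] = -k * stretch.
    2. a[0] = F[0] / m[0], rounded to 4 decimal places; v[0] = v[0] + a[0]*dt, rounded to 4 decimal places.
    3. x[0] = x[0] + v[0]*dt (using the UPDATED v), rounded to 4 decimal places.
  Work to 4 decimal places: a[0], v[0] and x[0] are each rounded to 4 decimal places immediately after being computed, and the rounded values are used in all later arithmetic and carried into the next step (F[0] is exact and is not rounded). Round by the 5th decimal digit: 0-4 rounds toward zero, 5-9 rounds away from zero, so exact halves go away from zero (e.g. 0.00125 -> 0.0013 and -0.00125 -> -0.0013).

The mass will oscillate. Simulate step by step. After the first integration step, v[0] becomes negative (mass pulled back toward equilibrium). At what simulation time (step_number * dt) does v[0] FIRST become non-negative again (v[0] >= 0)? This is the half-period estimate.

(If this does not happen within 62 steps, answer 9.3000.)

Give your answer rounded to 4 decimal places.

Answer: 1.9500

Derivation:
Step 0: x=[11.6000] v=[0.0000]
Step 1: x=[11.4115] v=[-1.2567]
Step 2: x=[11.0467] v=[-2.4317]
Step 3: x=[10.5294] v=[-3.4486]
Step 4: x=[9.8932] v=[-4.2413]
Step 5: x=[9.1794] v=[-4.7584]
Step 6: x=[8.4345] v=[-4.9661]
Step 7: x=[7.7068] v=[-4.8511]
Step 8: x=[7.0437] v=[-4.4207]
Step 9: x=[6.4883] v=[-3.7030]
Step 10: x=[6.0766] v=[-2.7446]
Step 11: x=[5.8354] v=[-1.6078]
Step 12: x=[5.7804] v=[-0.3665]
Step 13: x=[5.9152] v=[0.8987]
First v>=0 after going negative at step 13, time=1.9500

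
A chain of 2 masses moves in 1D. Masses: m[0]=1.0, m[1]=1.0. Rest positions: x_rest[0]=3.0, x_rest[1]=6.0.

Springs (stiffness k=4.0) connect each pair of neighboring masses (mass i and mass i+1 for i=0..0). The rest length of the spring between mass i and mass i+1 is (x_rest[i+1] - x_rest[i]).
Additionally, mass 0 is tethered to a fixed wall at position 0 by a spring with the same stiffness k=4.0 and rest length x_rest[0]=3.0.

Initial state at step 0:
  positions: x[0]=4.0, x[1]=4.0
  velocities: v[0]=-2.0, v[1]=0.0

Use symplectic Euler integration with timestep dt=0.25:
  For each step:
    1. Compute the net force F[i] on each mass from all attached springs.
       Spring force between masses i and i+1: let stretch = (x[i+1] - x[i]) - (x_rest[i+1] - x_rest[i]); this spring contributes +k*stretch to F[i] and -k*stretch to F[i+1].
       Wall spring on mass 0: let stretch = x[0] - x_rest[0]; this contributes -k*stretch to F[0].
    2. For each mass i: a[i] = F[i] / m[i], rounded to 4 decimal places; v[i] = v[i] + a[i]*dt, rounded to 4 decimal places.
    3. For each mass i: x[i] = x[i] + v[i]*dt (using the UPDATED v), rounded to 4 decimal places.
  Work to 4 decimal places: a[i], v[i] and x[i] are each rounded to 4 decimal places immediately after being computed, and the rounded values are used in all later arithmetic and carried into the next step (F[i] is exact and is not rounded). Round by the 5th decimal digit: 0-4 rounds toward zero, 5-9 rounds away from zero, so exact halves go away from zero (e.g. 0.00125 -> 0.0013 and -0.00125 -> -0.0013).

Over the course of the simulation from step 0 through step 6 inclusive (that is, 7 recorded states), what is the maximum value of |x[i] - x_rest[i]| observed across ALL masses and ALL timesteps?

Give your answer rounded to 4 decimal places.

Step 0: x=[4.0000 4.0000] v=[-2.0000 0.0000]
Step 1: x=[2.5000 4.7500] v=[-6.0000 3.0000]
Step 2: x=[0.9375 5.6875] v=[-6.2500 3.7500]
Step 3: x=[0.3281 6.1875] v=[-2.4375 2.0000]
Step 4: x=[1.1016 5.9727] v=[3.0938 -0.8594]
Step 5: x=[2.8174 5.2901] v=[6.8633 -2.7305]
Step 6: x=[4.4471 4.7393] v=[6.5186 -2.2032]
Max displacement = 2.6719

Answer: 2.6719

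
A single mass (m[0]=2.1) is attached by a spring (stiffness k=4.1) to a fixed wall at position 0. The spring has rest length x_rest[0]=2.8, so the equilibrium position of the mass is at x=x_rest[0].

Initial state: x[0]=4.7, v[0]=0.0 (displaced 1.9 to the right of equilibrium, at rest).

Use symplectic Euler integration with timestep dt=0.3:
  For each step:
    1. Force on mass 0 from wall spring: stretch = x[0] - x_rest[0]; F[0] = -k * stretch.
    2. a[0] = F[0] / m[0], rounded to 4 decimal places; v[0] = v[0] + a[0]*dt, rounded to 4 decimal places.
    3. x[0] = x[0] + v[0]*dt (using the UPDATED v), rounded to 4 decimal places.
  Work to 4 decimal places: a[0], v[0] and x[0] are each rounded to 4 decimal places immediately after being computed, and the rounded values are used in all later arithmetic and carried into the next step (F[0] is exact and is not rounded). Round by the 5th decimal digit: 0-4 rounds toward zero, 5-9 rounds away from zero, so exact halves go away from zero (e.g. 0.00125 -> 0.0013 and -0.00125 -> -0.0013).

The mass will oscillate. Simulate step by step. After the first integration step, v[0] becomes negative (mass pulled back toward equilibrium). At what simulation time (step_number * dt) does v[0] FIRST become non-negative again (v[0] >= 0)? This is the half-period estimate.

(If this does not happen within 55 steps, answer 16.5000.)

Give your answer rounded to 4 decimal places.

Step 0: x=[4.7000] v=[0.0000]
Step 1: x=[4.3661] v=[-1.1129]
Step 2: x=[3.7570] v=[-2.0302]
Step 3: x=[2.9798] v=[-2.5907]
Step 4: x=[2.1710] v=[-2.6960]
Step 5: x=[1.4727] v=[-2.3276]
Step 6: x=[1.0076] v=[-1.5502]
Step 7: x=[0.8575] v=[-0.5004]
Step 8: x=[1.0487] v=[0.6374]
First v>=0 after going negative at step 8, time=2.4000

Answer: 2.4000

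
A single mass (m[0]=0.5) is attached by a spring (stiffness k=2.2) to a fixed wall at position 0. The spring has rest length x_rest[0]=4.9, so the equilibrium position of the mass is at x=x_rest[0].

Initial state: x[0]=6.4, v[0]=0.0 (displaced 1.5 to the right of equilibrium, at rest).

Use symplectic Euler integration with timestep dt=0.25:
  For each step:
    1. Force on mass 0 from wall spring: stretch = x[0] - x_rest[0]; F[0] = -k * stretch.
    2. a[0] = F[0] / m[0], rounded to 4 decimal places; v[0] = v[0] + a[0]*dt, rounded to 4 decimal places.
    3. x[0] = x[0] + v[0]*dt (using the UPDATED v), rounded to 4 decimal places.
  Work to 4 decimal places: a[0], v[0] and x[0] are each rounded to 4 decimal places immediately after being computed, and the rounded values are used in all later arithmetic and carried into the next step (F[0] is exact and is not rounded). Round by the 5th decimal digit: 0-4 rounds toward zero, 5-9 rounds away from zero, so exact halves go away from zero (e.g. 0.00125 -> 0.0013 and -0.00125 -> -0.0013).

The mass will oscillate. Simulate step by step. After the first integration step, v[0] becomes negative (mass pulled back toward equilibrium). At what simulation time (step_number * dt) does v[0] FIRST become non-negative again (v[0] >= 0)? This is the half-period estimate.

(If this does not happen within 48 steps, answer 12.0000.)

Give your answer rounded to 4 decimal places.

Step 0: x=[6.4000] v=[0.0000]
Step 1: x=[5.9875] v=[-1.6500]
Step 2: x=[5.2759] v=[-2.8463]
Step 3: x=[4.4610] v=[-3.2598]
Step 4: x=[3.7668] v=[-2.7769]
Step 5: x=[3.3842] v=[-1.5304]
Step 6: x=[3.4185] v=[0.1370]
First v>=0 after going negative at step 6, time=1.5000

Answer: 1.5000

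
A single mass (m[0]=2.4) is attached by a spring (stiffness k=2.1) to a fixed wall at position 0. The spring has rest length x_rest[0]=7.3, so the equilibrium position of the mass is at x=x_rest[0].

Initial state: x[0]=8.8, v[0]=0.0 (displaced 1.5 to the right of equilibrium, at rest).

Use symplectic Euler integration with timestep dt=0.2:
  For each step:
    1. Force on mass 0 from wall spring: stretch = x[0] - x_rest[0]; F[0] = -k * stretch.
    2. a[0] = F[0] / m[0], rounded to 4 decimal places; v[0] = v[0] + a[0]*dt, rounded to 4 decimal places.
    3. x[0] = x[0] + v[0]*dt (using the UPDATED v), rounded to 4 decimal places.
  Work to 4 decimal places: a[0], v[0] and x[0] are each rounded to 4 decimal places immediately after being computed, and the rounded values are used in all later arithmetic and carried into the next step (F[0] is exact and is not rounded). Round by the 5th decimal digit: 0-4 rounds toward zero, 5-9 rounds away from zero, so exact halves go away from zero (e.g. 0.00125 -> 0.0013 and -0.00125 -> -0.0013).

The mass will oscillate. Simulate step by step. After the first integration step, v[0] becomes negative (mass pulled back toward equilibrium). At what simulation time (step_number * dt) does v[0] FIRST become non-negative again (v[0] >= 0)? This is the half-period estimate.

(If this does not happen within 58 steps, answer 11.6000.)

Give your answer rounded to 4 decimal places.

Answer: 3.4000

Derivation:
Step 0: x=[8.8000] v=[0.0000]
Step 1: x=[8.7475] v=[-0.2625]
Step 2: x=[8.6443] v=[-0.5158]
Step 3: x=[8.4941] v=[-0.7511]
Step 4: x=[8.3021] v=[-0.9601]
Step 5: x=[8.0750] v=[-1.1355]
Step 6: x=[7.8208] v=[-1.2711]
Step 7: x=[7.5484] v=[-1.3622]
Step 8: x=[7.2673] v=[-1.4057]
Step 9: x=[6.9873] v=[-1.4000]
Step 10: x=[6.7182] v=[-1.3453]
Step 11: x=[6.4695] v=[-1.2435]
Step 12: x=[6.2499] v=[-1.0982]
Step 13: x=[6.0670] v=[-0.9144]
Step 14: x=[5.9273] v=[-0.6986]
Step 15: x=[5.8356] v=[-0.4584]
Step 16: x=[5.7952] v=[-0.2021]
Step 17: x=[5.8074] v=[0.0612]
First v>=0 after going negative at step 17, time=3.4000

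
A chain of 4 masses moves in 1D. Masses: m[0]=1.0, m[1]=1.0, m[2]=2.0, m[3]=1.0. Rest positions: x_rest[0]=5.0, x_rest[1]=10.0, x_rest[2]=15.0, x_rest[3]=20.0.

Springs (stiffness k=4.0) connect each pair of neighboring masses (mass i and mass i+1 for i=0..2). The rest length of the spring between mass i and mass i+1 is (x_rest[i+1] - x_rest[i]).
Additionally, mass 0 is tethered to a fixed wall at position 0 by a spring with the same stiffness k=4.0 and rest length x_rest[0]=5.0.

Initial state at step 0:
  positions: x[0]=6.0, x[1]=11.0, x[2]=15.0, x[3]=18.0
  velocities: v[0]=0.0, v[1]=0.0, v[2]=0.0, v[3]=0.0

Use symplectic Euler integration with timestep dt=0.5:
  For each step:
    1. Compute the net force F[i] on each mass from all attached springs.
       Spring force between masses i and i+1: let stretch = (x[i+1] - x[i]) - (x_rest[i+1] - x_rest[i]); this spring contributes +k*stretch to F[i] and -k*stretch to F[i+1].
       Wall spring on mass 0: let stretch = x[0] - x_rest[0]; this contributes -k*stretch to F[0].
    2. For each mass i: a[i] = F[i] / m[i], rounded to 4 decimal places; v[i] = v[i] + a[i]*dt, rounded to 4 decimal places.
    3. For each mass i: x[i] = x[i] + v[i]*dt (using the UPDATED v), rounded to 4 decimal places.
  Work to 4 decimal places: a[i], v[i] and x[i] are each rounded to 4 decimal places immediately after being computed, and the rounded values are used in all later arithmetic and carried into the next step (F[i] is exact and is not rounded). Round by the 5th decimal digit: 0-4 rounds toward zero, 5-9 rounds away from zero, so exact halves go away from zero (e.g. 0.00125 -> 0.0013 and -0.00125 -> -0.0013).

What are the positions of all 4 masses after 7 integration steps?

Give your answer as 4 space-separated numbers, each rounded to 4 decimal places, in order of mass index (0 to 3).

Answer: 5.0000 10.2500 15.1250 20.2500

Derivation:
Step 0: x=[6.0000 11.0000 15.0000 18.0000] v=[0.0000 0.0000 0.0000 0.0000]
Step 1: x=[5.0000 10.0000 14.5000 20.0000] v=[-2.0000 -2.0000 -1.0000 4.0000]
Step 2: x=[4.0000 8.5000 14.5000 21.5000] v=[-2.0000 -3.0000 0.0000 3.0000]
Step 3: x=[3.5000 8.5000 15.0000 21.0000] v=[-1.0000 0.0000 1.0000 -1.0000]
Step 4: x=[4.5000 10.0000 15.2500 19.5000] v=[2.0000 3.0000 0.5000 -3.0000]
Step 5: x=[6.5000 11.2500 15.0000 18.7500] v=[4.0000 2.5000 -0.5000 -1.5000]
Step 6: x=[6.7500 11.5000 14.7500 19.2500] v=[0.5000 0.5000 -0.5000 1.0000]
Step 7: x=[5.0000 10.2500 15.1250 20.2500] v=[-3.5000 -2.5000 0.7500 2.0000]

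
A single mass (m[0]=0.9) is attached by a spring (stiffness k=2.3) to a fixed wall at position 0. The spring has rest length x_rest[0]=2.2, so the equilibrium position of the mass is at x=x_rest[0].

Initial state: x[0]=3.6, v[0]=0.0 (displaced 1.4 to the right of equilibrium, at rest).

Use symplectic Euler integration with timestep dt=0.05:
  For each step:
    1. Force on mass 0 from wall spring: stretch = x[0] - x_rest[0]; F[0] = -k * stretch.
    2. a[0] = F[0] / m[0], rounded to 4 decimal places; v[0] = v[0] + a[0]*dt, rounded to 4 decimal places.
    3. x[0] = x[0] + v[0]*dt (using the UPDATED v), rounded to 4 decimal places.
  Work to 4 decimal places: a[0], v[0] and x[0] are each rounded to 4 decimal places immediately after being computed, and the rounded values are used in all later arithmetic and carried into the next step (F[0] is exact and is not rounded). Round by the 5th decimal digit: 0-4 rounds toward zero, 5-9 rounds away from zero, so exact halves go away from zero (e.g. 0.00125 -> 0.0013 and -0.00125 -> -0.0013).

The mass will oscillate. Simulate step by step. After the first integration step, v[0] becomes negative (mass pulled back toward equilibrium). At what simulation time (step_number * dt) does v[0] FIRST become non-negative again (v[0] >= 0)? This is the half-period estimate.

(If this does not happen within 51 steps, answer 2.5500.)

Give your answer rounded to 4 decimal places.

Answer: 2.0000

Derivation:
Step 0: x=[3.6000] v=[0.0000]
Step 1: x=[3.5911] v=[-0.1789]
Step 2: x=[3.5733] v=[-0.3567]
Step 3: x=[3.5467] v=[-0.5322]
Step 4: x=[3.5115] v=[-0.7043]
Step 5: x=[3.4679] v=[-0.8719]
Step 6: x=[3.4162] v=[-1.0339]
Step 7: x=[3.3567] v=[-1.1893]
Step 8: x=[3.2898] v=[-1.3371]
Step 9: x=[3.2160] v=[-1.4764]
Step 10: x=[3.1357] v=[-1.6062]
Step 11: x=[3.0494] v=[-1.7258]
Step 12: x=[2.9577] v=[-1.8343]
Step 13: x=[2.8611] v=[-1.9311]
Step 14: x=[2.7603] v=[-2.0156]
Step 15: x=[2.6559] v=[-2.0872]
Step 16: x=[2.5486] v=[-2.1455]
Step 17: x=[2.4391] v=[-2.1900]
Step 18: x=[2.3281] v=[-2.2206]
Step 19: x=[2.2163] v=[-2.2370]
Step 20: x=[2.1043] v=[-2.2391]
Step 21: x=[1.9930] v=[-2.2269]
Step 22: x=[1.8830] v=[-2.2005]
Step 23: x=[1.7750] v=[-2.1600]
Step 24: x=[1.6697] v=[-2.1057]
Step 25: x=[1.5678] v=[-2.0379]
Step 26: x=[1.4699] v=[-1.9571]
Step 27: x=[1.3767] v=[-1.8638]
Step 28: x=[1.2888] v=[-1.7586]
Step 29: x=[1.2067] v=[-1.6422]
Step 30: x=[1.1309] v=[-1.5153]
Step 31: x=[1.0620] v=[-1.3787]
Step 32: x=[1.0003] v=[-1.2333]
Step 33: x=[0.9463] v=[-1.0800]
Step 34: x=[0.9003] v=[-0.9198]
Step 35: x=[0.8626] v=[-0.7537]
Step 36: x=[0.8335] v=[-0.5828]
Step 37: x=[0.8131] v=[-0.4082]
Step 38: x=[0.8016] v=[-0.2310]
Step 39: x=[0.7990] v=[-0.0523]
Step 40: x=[0.8053] v=[0.1267]
First v>=0 after going negative at step 40, time=2.0000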